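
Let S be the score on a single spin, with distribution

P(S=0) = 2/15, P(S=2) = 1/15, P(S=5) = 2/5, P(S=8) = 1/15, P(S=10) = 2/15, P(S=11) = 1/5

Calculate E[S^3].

484.2

E[S^3] = Σ s^3·P(S=s)
 = 0·2/15 + 8·1/15 + 125·2/5 + 512·1/15 + 1000·2/15 + 1331·1/5
 = 0 + 8/15 + 50 + 512/15 + 400/3 + 1331/5
 = 2421/5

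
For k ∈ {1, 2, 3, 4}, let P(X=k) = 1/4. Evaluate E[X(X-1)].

5

E[X(X-1)] = Σ x(x-1)·P(X=x)
 = 0·1/4 + 2·1/4 + 6·1/4 + 12·1/4
 = 0 + 1/2 + 3/2 + 3
 = 5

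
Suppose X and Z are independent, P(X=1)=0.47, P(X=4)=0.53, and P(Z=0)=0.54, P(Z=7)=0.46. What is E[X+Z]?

5.81

E[X+Z] = Σ_x Σ_z (x+z) · P(X=x)P(Z=z)
 = 1·0.2538 + 8·0.2162 + 4·0.2862 + 11·0.2438
 = 0.2538 + 1.7296 + 1.1448 + 2.6818
 = 5.81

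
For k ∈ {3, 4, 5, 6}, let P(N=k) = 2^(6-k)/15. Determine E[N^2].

14.8

E[N^2] = Σ n^2·P(N=n)
 = 9·8/15 + 16·4/15 + 25·2/15 + 36·1/15
 = 24/5 + 64/15 + 10/3 + 12/5
 = 74/5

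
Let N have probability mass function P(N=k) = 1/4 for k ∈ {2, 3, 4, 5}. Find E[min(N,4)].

3.25

E[min(N,4)] = Σ min(n,4)·P(N=n)
 = 2·1/4 + 3·1/4 + 4·1/4 + 4·1/4
 = 1/2 + 3/4 + 1 + 1
 = 13/4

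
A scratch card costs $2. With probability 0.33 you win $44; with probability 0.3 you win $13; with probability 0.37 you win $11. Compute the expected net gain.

E[payout] = 44·0.33 + 13·0.3 + 11·0.37
 = 14.52 + 3.9 + 4.07
 = 22.49
Net = 22.49 - 2 = 20.49

20.49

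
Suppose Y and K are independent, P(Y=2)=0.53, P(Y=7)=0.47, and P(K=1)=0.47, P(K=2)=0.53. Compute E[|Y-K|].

2.82

E[|Y-K|] = Σ_y Σ_k |y-k| · P(Y=y)P(K=k)
 = 1·0.2491 + 0·0.2809 + 6·0.2209 + 5·0.2491
 = 0.2491 + 0 + 1.3254 + 1.2455
 = 2.82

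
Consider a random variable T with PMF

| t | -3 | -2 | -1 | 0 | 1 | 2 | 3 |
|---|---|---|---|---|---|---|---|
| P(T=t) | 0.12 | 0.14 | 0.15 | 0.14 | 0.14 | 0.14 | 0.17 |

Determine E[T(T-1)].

E[T(T-1)] = Σ t(t-1)·P(T=t)
 = 12·0.12 + 6·0.14 + 2·0.15 + 0·0.14 + 0·0.14 + 2·0.14 + 6·0.17
 = 1.44 + 0.84 + 0.3 + 0 + 0 + 0.28 + 1.02
 = 3.88

3.88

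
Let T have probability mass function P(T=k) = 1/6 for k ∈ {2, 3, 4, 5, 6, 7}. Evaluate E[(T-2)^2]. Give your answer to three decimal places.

9.167

E[(T-2)^2] = Σ (t-2)^2·P(T=t)
 = 0·1/6 + 1·1/6 + 4·1/6 + 9·1/6 + 16·1/6 + 25·1/6
 = 0 + 1/6 + 2/3 + 3/2 + 8/3 + 25/6
 = 55/6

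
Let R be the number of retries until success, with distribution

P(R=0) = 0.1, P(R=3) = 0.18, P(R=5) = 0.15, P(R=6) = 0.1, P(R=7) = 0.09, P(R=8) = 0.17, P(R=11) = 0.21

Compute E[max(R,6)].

E[max(R,6)] = Σ max(r,6)·P(R=r)
 = 6·0.1 + 6·0.18 + 6·0.15 + 6·0.1 + 7·0.09 + 8·0.17 + 11·0.21
 = 0.6 + 1.08 + 0.9 + 0.6 + 0.63 + 1.36 + 2.31
 = 7.48

7.48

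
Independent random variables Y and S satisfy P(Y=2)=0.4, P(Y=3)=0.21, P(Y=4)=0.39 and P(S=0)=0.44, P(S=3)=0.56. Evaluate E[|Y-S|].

E[|Y-S|] = Σ_y Σ_s |y-s| · P(Y=y)P(S=s)
 = 2·0.176 + 1·0.224 + 3·0.0924 + 0·0.1176 + 4·0.1716 + 1·0.2184
 = 0.352 + 0.224 + 0.2772 + 0 + 0.6864 + 0.2184
 = 1.758

1.758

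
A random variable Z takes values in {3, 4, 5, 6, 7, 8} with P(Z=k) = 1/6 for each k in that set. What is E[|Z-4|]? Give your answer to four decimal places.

1.8333

E[|Z-4|] = Σ |z-4|·P(Z=z)
 = 1·1/6 + 0·1/6 + 1·1/6 + 2·1/6 + 3·1/6 + 4·1/6
 = 1/6 + 0 + 1/6 + 1/3 + 1/2 + 2/3
 = 11/6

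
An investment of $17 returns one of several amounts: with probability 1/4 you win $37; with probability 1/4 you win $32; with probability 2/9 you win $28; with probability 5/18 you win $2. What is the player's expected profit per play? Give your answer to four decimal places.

7.0278

E[payout] = 37·1/4 + 32·1/4 + 28·2/9 + 2·5/18
 = 37/4 + 8 + 56/9 + 5/9
 = 865/36
Net = 865/36 - 17 = 253/36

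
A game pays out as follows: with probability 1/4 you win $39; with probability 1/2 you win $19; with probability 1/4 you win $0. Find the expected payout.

E[payout] = 39·1/4 + 19·1/2 + 0·1/4
 = 39/4 + 19/2 + 0
 = 77/4

19.25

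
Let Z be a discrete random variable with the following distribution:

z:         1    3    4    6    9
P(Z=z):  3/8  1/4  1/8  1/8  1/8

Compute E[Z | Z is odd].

P(Z is odd) = 3/8 + 1/4 + 1/8 = 3/4.
E[Z | Z is odd] = [1·3/8 + 3·1/4 + 9·1/8] / (3/4)
 = 9/4 / (3/4)
 = 3

3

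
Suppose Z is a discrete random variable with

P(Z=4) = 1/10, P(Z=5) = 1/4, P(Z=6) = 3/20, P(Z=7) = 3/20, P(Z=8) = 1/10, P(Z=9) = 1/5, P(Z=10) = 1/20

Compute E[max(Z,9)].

E[max(Z,9)] = Σ max(z,9)·P(Z=z)
 = 9·1/10 + 9·1/4 + 9·3/20 + 9·3/20 + 9·1/10 + 9·1/5 + 10·1/20
 = 9/10 + 9/4 + 27/20 + 27/20 + 9/10 + 9/5 + 1/2
 = 181/20

9.05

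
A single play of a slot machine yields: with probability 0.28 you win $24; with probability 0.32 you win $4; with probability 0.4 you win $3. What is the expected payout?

E[payout] = 24·0.28 + 4·0.32 + 3·0.4
 = 6.72 + 1.28 + 1.2
 = 9.2

9.2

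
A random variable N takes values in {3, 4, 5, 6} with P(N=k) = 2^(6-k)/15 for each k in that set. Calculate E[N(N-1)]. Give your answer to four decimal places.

E[N(N-1)] = Σ n(n-1)·P(N=n)
 = 6·8/15 + 12·4/15 + 20·2/15 + 30·1/15
 = 16/5 + 16/5 + 8/3 + 2
 = 166/15

11.0667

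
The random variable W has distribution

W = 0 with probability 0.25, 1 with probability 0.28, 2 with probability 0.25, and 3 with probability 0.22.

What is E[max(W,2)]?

2.22

E[max(W,2)] = Σ max(w,2)·P(W=w)
 = 2·0.25 + 2·0.28 + 2·0.25 + 3·0.22
 = 0.5 + 0.56 + 0.5 + 0.66
 = 2.22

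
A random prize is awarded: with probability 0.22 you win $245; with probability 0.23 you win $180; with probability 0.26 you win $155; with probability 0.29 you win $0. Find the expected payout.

E[payout] = 245·0.22 + 180·0.23 + 155·0.26 + 0·0.29
 = 53.9 + 41.4 + 40.3 + 0
 = 135.6

135.6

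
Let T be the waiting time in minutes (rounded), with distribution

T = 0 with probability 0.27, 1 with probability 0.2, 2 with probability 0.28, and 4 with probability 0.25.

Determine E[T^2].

5.32

E[T^2] = Σ t^2·P(T=t)
 = 0·0.27 + 1·0.2 + 4·0.28 + 16·0.25
 = 0 + 0.2 + 1.12 + 4
 = 5.32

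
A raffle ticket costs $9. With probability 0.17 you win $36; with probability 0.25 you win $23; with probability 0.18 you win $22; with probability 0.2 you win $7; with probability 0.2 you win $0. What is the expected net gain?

E[payout] = 36·0.17 + 23·0.25 + 22·0.18 + 7·0.2 + 0·0.2
 = 6.12 + 5.75 + 3.96 + 1.4 + 0
 = 17.23
Net = 17.23 - 9 = 8.23

8.23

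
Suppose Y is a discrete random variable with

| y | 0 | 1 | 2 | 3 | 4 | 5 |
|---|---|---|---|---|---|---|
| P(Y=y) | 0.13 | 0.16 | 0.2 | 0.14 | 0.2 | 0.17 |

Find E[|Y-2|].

E[|Y-2|] = Σ |y-2|·P(Y=y)
 = 2·0.13 + 1·0.16 + 0·0.2 + 1·0.14 + 2·0.2 + 3·0.17
 = 0.26 + 0.16 + 0 + 0.14 + 0.4 + 0.51
 = 1.47

1.47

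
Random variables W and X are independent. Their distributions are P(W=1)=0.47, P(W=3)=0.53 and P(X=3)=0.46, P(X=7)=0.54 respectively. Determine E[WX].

E[WX] = Σ_w Σ_x wx · P(W=w)P(X=x)
 = 3·0.2162 + 7·0.2538 + 9·0.2438 + 21·0.2862
 = 0.6486 + 1.7766 + 2.1942 + 6.0102
 = 10.6296

10.6296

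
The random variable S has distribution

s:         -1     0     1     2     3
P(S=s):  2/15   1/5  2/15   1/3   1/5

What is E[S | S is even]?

P(S is even) = 1/5 + 1/3 = 8/15.
E[S | S is even] = [0·1/5 + 2·1/3] / (8/15)
 = 2/3 / (8/15)
 = 5/4

1.25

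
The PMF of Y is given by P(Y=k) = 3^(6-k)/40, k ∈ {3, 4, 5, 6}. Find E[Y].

E[Y] = Σ y·P(Y=y)
 = 3·27/40 + 4·9/40 + 5·3/40 + 6·1/40
 = 81/40 + 9/10 + 3/8 + 3/20
 = 69/20

3.45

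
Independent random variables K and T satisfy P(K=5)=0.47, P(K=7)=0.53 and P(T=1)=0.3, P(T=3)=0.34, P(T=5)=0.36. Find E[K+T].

9.18

E[K+T] = Σ_k Σ_t (k+t) · P(K=k)P(T=t)
 = 6·0.141 + 8·0.1598 + 10·0.1692 + 8·0.159 + 10·0.1802 + 12·0.1908
 = 0.846 + 1.2784 + 1.692 + 1.272 + 1.802 + 2.2896
 = 9.18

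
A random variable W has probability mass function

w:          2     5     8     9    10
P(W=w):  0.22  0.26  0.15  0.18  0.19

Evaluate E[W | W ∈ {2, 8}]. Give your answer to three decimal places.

P(W ∈ {2, 8}) = 0.22 + 0.15 = 0.37.
E[W | W ∈ {2, 8}] = [2·0.22 + 8·0.15] / 0.37
 = 1.64 / 0.37
 = 164/37

4.432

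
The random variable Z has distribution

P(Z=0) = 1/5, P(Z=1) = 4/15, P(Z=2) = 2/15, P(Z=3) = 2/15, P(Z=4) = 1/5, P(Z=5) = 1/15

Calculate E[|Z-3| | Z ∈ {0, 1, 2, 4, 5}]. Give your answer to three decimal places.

1.846

P(Z ∈ {0, 1, 2, 4, 5}) = 1/5 + 4/15 + 2/15 + 1/5 + 1/15 = 13/15.
E[|Z-3| | Z ∈ {0, 1, 2, 4, 5}] = [3·1/5 + 2·4/15 + 1·2/15 + 1·1/5 + 2·1/15] / (13/15)
 = 8/5 / (13/15)
 = 24/13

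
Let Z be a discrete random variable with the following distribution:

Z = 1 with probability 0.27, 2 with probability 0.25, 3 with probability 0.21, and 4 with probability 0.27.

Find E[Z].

2.48

E[Z] = Σ z·P(Z=z)
 = 1·0.27 + 2·0.25 + 3·0.21 + 4·0.27
 = 0.27 + 0.5 + 0.63 + 1.08
 = 2.48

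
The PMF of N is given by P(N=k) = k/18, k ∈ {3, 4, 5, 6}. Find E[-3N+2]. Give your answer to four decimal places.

E[-3N+2] = Σ (-3n+2)·P(N=n)
 = (-7)·1/6 + (-10)·2/9 + (-13)·5/18 + (-16)·1/3
 = (-7/6) + (-20/9) + (-65/18) + (-16/3)
 = -37/3

-12.3333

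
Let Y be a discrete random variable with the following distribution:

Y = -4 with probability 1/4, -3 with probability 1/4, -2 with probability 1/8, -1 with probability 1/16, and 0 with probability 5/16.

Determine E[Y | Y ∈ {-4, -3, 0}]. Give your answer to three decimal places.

P(Y ∈ {-4, -3, 0}) = 1/4 + 1/4 + 5/16 = 13/16.
E[Y | Y ∈ {-4, -3, 0}] = [(-4)·1/4 + (-3)·1/4 + 0·5/16] / (13/16)
 = -7/4 / (13/16)
 = -28/13

-2.154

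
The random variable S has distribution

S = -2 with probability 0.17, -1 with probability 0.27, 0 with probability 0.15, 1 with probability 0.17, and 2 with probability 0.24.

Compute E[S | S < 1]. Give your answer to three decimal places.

-1.034

P(S < 1) = 0.17 + 0.27 + 0.15 = 0.59.
E[S | S < 1] = [(-2)·0.17 + (-1)·0.27 + 0·0.15] / 0.59
 = -0.61 / 0.59
 = -61/59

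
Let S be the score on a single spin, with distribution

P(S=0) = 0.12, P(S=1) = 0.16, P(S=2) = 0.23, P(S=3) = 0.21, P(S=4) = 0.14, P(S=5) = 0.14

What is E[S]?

2.51

E[S] = Σ s·P(S=s)
 = 0·0.12 + 1·0.16 + 2·0.23 + 3·0.21 + 4·0.14 + 5·0.14
 = 0 + 0.16 + 0.46 + 0.63 + 0.56 + 0.7
 = 2.51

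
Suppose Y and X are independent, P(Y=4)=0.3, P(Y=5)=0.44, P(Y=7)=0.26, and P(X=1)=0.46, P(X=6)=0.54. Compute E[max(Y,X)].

5.7816

E[max(Y,X)] = Σ_y Σ_x max(y,x) · P(Y=y)P(X=x)
 = 4·0.138 + 6·0.162 + 5·0.2024 + 6·0.2376 + 7·0.1196 + 7·0.1404
 = 0.552 + 0.972 + 1.012 + 1.4256 + 0.8372 + 0.9828
 = 5.7816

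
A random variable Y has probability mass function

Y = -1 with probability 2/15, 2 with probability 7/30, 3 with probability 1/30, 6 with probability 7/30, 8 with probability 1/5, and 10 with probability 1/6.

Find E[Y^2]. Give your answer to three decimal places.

E[Y^2] = Σ y^2·P(Y=y)
 = 1·2/15 + 4·7/30 + 9·1/30 + 36·7/30 + 64·1/5 + 100·1/6
 = 2/15 + 14/15 + 3/10 + 42/5 + 64/5 + 50/3
 = 1177/30

39.233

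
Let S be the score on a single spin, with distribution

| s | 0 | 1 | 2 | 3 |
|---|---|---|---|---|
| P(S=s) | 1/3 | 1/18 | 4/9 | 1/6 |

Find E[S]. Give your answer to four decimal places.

1.4444

E[S] = Σ s·P(S=s)
 = 0·1/3 + 1·1/18 + 2·4/9 + 3·1/6
 = 0 + 1/18 + 8/9 + 1/2
 = 13/9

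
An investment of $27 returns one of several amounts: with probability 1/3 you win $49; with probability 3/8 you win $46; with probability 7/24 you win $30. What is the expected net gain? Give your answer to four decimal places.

15.3333

E[payout] = 49·1/3 + 46·3/8 + 30·7/24
 = 49/3 + 69/4 + 35/4
 = 127/3
Net = 127/3 - 27 = 46/3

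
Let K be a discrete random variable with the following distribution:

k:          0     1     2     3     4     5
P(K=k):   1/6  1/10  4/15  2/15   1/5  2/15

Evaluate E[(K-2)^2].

2.9

E[(K-2)^2] = Σ (k-2)^2·P(K=k)
 = 4·1/6 + 1·1/10 + 0·4/15 + 1·2/15 + 4·1/5 + 9·2/15
 = 2/3 + 1/10 + 0 + 2/15 + 4/5 + 6/5
 = 29/10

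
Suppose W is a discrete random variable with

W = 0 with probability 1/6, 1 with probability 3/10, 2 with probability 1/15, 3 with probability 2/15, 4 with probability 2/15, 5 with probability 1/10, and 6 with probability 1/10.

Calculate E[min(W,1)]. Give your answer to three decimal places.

0.833

E[min(W,1)] = Σ min(w,1)·P(W=w)
 = 0·1/6 + 1·3/10 + 1·1/15 + 1·2/15 + 1·2/15 + 1·1/10 + 1·1/10
 = 0 + 3/10 + 1/15 + 2/15 + 2/15 + 1/10 + 1/10
 = 5/6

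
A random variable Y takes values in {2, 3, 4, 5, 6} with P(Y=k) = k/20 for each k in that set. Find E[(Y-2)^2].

E[(Y-2)^2] = Σ (y-2)^2·P(Y=y)
 = 0·1/10 + 1·3/20 + 4·1/5 + 9·1/4 + 16·3/10
 = 0 + 3/20 + 4/5 + 9/4 + 24/5
 = 8

8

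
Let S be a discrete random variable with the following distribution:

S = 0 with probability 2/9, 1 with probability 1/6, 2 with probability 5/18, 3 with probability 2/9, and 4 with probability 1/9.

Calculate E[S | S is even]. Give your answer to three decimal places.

1.636

P(S is even) = 2/9 + 5/18 + 1/9 = 11/18.
E[S | S is even] = [0·2/9 + 2·5/18 + 4·1/9] / (11/18)
 = 1 / (11/18)
 = 18/11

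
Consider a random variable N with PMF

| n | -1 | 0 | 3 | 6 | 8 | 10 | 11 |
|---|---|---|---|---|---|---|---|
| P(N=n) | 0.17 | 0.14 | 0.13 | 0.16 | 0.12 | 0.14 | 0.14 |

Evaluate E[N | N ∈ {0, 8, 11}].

6.25

P(N ∈ {0, 8, 11}) = 0.14 + 0.12 + 0.14 = 0.4.
E[N | N ∈ {0, 8, 11}] = [0·0.14 + 8·0.12 + 11·0.14] / 0.4
 = 2.5 / 0.4
 = 25/4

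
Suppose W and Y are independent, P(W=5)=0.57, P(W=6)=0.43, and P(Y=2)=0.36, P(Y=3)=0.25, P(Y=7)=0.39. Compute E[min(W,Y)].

3.5877

E[min(W,Y)] = Σ_w Σ_y min(w,y) · P(W=w)P(Y=y)
 = 2·0.2052 + 3·0.1425 + 5·0.2223 + 2·0.1548 + 3·0.1075 + 6·0.1677
 = 0.4104 + 0.4275 + 1.1115 + 0.3096 + 0.3225 + 1.0062
 = 3.5877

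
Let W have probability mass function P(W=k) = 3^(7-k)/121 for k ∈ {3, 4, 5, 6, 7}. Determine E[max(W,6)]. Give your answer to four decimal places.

E[max(W,6)] = Σ max(w,6)·P(W=w)
 = 6·81/121 + 6·27/121 + 6·9/121 + 6·3/121 + 7·1/121
 = 486/121 + 162/121 + 54/121 + 18/121 + 7/121
 = 727/121

6.0083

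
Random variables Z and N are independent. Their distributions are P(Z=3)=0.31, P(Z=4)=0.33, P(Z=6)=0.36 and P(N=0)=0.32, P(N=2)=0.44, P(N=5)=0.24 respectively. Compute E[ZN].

9.1728

E[ZN] = Σ_z Σ_n zn · P(Z=z)P(N=n)
 = 0·0.0992 + 6·0.1364 + 15·0.0744 + 0·0.1056 + 8·0.1452 + 20·0.0792 + 0·0.1152 + 12·0.1584 + 30·0.0864
 = 0 + 0.8184 + 1.116 + 0 + 1.1616 + 1.584 + 0 + 1.9008 + 2.592
 = 9.1728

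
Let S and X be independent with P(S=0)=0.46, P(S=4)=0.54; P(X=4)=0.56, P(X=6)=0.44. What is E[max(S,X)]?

E[max(S,X)] = Σ_s Σ_x max(s,x) · P(S=s)P(X=x)
 = 4·0.2576 + 6·0.2024 + 4·0.3024 + 6·0.2376
 = 1.0304 + 1.2144 + 1.2096 + 1.4256
 = 4.88

4.88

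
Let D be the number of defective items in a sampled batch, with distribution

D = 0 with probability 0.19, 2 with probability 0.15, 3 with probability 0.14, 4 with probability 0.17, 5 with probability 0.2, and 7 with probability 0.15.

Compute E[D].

E[D] = Σ d·P(D=d)
 = 0·0.19 + 2·0.15 + 3·0.14 + 4·0.17 + 5·0.2 + 7·0.15
 = 0 + 0.3 + 0.42 + 0.68 + 1 + 1.05
 = 3.45

3.45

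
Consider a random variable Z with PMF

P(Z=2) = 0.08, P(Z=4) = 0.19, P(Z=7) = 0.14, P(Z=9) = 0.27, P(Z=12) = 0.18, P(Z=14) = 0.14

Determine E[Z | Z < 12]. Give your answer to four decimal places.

6.3676

P(Z < 12) = 0.08 + 0.19 + 0.14 + 0.27 = 0.68.
E[Z | Z < 12] = [2·0.08 + 4·0.19 + 7·0.14 + 9·0.27] / 0.68
 = 4.33 / 0.68
 = 433/68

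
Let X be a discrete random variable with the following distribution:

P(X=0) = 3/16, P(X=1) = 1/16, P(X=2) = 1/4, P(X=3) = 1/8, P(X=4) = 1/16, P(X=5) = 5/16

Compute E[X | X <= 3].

1.5

P(X <= 3) = 3/16 + 1/16 + 1/4 + 1/8 = 5/8.
E[X | X <= 3] = [0·3/16 + 1·1/16 + 2·1/4 + 3·1/8] / (5/8)
 = 15/16 / (5/8)
 = 3/2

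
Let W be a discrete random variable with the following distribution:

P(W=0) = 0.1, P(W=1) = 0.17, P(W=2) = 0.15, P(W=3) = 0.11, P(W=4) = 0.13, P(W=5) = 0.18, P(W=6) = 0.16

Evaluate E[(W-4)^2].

4.66

E[(W-4)^2] = Σ (w-4)^2·P(W=w)
 = 16·0.1 + 9·0.17 + 4·0.15 + 1·0.11 + 0·0.13 + 1·0.18 + 4·0.16
 = 1.6 + 1.53 + 0.6 + 0.11 + 0 + 0.18 + 0.64
 = 4.66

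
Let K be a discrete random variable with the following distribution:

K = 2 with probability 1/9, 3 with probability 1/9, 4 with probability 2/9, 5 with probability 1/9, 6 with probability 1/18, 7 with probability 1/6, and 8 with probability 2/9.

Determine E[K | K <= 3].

P(K <= 3) = 1/9 + 1/9 = 2/9.
E[K | K <= 3] = [2·1/9 + 3·1/9] / (2/9)
 = 5/9 / (2/9)
 = 5/2

2.5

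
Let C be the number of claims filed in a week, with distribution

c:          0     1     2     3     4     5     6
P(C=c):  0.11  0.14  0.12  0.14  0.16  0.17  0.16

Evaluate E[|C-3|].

1.71

E[|C-3|] = Σ |c-3|·P(C=c)
 = 3·0.11 + 2·0.14 + 1·0.12 + 0·0.14 + 1·0.16 + 2·0.17 + 3·0.16
 = 0.33 + 0.28 + 0.12 + 0 + 0.16 + 0.34 + 0.48
 = 1.71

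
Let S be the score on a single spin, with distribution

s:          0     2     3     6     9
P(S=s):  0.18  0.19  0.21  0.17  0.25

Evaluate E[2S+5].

13.56

E[2S+5] = Σ (2s+5)·P(S=s)
 = 5·0.18 + 9·0.19 + 11·0.21 + 17·0.17 + 23·0.25
 = 0.9 + 1.71 + 2.31 + 2.89 + 5.75
 = 13.56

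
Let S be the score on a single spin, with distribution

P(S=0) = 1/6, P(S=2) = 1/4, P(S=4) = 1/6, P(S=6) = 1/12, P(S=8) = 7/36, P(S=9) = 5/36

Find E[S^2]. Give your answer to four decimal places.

E[S^2] = Σ s^2·P(S=s)
 = 0·1/6 + 4·1/4 + 16·1/6 + 36·1/12 + 64·7/36 + 81·5/36
 = 0 + 1 + 8/3 + 3 + 112/9 + 45/4
 = 1093/36

30.3611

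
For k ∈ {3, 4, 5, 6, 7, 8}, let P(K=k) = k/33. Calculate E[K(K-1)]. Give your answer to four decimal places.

32.9697

E[K(K-1)] = Σ k(k-1)·P(K=k)
 = 6·1/11 + 12·4/33 + 20·5/33 + 30·2/11 + 42·7/33 + 56·8/33
 = 6/11 + 16/11 + 100/33 + 60/11 + 98/11 + 448/33
 = 1088/33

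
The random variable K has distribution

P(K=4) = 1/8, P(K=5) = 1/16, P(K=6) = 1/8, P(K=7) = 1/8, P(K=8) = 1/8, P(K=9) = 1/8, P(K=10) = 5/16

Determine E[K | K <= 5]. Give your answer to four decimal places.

4.3333

P(K <= 5) = 1/8 + 1/16 = 3/16.
E[K | K <= 5] = [4·1/8 + 5·1/16] / (3/16)
 = 13/16 / (3/16)
 = 13/3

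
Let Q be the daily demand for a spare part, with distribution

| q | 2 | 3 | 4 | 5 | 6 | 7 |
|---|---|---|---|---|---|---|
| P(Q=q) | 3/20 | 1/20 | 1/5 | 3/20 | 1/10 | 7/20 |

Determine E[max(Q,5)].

5.8

E[max(Q,5)] = Σ max(q,5)·P(Q=q)
 = 5·3/20 + 5·1/20 + 5·1/5 + 5·3/20 + 6·1/10 + 7·7/20
 = 3/4 + 1/4 + 1 + 3/4 + 3/5 + 49/20
 = 29/5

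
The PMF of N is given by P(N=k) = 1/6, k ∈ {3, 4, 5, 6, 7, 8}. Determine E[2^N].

84

E[2^N] = Σ 2^n·P(N=n)
 = 8·1/6 + 16·1/6 + 32·1/6 + 64·1/6 + 128·1/6 + 256·1/6
 = 4/3 + 8/3 + 16/3 + 32/3 + 64/3 + 128/3
 = 84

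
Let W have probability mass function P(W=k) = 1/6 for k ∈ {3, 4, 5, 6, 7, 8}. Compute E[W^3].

214.5

E[W^3] = Σ w^3·P(W=w)
 = 27·1/6 + 64·1/6 + 125·1/6 + 216·1/6 + 343·1/6 + 512·1/6
 = 9/2 + 32/3 + 125/6 + 36 + 343/6 + 256/3
 = 429/2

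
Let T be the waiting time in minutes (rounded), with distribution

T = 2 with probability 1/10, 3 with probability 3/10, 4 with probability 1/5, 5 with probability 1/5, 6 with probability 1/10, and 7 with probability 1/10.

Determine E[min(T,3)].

2.9

E[min(T,3)] = Σ min(t,3)·P(T=t)
 = 2·1/10 + 3·3/10 + 3·1/5 + 3·1/5 + 3·1/10 + 3·1/10
 = 1/5 + 9/10 + 3/5 + 3/5 + 3/10 + 3/10
 = 29/10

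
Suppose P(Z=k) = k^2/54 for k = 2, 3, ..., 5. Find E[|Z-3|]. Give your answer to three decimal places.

E[|Z-3|] = Σ |z-3|·P(Z=z)
 = 1·2/27 + 0·1/6 + 1·8/27 + 2·25/54
 = 2/27 + 0 + 8/27 + 25/27
 = 35/27

1.296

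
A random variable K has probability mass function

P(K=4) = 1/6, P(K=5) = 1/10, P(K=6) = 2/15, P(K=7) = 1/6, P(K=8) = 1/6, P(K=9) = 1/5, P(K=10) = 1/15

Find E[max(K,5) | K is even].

6.8125

P(K is even) = 1/6 + 2/15 + 1/6 + 1/15 = 8/15.
E[max(K,5) | K is even] = [5·1/6 + 6·2/15 + 8·1/6 + 10·1/15] / (8/15)
 = 109/30 / (8/15)
 = 109/16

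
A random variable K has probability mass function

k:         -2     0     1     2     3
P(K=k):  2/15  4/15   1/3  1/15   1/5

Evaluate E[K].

0.8

E[K] = Σ k·P(K=k)
 = (-2)·2/15 + 0·4/15 + 1·1/3 + 2·1/15 + 3·1/5
 = (-4/15) + 0 + 1/3 + 2/15 + 3/5
 = 4/5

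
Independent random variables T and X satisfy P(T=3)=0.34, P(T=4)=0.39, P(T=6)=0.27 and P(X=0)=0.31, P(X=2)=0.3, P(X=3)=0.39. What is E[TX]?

7.434

E[TX] = Σ_t Σ_x tx · P(T=t)P(X=x)
 = 0·0.1054 + 6·0.102 + 9·0.1326 + 0·0.1209 + 8·0.117 + 12·0.1521 + 0·0.0837 + 12·0.081 + 18·0.1053
 = 0 + 0.612 + 1.1934 + 0 + 0.936 + 1.8252 + 0 + 0.972 + 1.8954
 = 7.434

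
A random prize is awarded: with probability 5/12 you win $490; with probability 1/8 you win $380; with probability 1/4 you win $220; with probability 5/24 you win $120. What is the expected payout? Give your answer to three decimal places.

E[payout] = 490·5/12 + 380·1/8 + 220·1/4 + 120·5/24
 = 1225/6 + 95/2 + 55 + 25
 = 995/3

331.667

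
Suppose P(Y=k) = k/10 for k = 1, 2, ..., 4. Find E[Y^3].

E[Y^3] = Σ y^3·P(Y=y)
 = 1·1/10 + 8·1/5 + 27·3/10 + 64·2/5
 = 1/10 + 8/5 + 81/10 + 128/5
 = 177/5

35.4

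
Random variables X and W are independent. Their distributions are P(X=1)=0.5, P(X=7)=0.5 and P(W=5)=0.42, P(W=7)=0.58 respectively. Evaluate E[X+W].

10.16

E[X+W] = Σ_x Σ_w (x+w) · P(X=x)P(W=w)
 = 6·0.21 + 8·0.29 + 12·0.21 + 14·0.29
 = 1.26 + 2.32 + 2.52 + 4.06
 = 10.16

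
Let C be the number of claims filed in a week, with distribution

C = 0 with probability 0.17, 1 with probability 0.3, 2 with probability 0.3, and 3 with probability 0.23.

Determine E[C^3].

E[C^3] = Σ c^3·P(C=c)
 = 0·0.17 + 1·0.3 + 8·0.3 + 27·0.23
 = 0 + 0.3 + 2.4 + 6.21
 = 8.91

8.91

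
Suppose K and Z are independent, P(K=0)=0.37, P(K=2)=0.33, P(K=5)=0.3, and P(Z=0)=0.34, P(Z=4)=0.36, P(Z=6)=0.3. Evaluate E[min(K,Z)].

1.3176

E[min(K,Z)] = Σ_k Σ_z min(k,z) · P(K=k)P(Z=z)
 = 0·0.1258 + 0·0.1332 + 0·0.111 + 0·0.1122 + 2·0.1188 + 2·0.099 + 0·0.102 + 4·0.108 + 5·0.09
 = 0 + 0 + 0 + 0 + 0.2376 + 0.198 + 0 + 0.432 + 0.45
 = 1.3176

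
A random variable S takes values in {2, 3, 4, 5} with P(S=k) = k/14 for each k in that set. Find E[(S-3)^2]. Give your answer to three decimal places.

E[(S-3)^2] = Σ (s-3)^2·P(S=s)
 = 1·1/7 + 0·3/14 + 1·2/7 + 4·5/14
 = 1/7 + 0 + 2/7 + 10/7
 = 13/7

1.857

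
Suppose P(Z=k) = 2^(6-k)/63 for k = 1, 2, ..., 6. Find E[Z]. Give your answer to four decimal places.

1.9048

E[Z] = Σ z·P(Z=z)
 = 1·32/63 + 2·16/63 + 3·8/63 + 4·4/63 + 5·2/63 + 6·1/63
 = 32/63 + 32/63 + 8/21 + 16/63 + 10/63 + 2/21
 = 40/21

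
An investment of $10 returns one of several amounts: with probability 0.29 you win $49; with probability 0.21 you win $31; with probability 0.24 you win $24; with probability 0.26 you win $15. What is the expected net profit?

E[payout] = 49·0.29 + 31·0.21 + 24·0.24 + 15·0.26
 = 14.21 + 6.51 + 5.76 + 3.9
 = 30.38
Net = 30.38 - 10 = 20.38

20.38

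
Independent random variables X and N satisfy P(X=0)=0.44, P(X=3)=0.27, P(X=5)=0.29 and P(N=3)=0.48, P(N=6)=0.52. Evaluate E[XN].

E[XN] = Σ_x Σ_n xn · P(X=x)P(N=n)
 = 0·0.2112 + 0·0.2288 + 9·0.1296 + 18·0.1404 + 15·0.1392 + 30·0.1508
 = 0 + 0 + 1.1664 + 2.5272 + 2.088 + 4.524
 = 10.3056

10.3056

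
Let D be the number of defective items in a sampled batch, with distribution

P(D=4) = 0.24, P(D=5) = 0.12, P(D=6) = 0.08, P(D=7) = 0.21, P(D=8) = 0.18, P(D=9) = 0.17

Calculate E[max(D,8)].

8.17

E[max(D,8)] = Σ max(d,8)·P(D=d)
 = 8·0.24 + 8·0.12 + 8·0.08 + 8·0.21 + 8·0.18 + 9·0.17
 = 1.92 + 0.96 + 0.64 + 1.68 + 1.44 + 1.53
 = 8.17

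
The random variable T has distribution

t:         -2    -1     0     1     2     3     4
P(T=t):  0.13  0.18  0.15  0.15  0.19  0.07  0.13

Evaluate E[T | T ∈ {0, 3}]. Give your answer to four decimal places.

P(T ∈ {0, 3}) = 0.15 + 0.07 = 0.22.
E[T | T ∈ {0, 3}] = [0·0.15 + 3·0.07] / 0.22
 = 0.21 / 0.22
 = 21/22

0.9545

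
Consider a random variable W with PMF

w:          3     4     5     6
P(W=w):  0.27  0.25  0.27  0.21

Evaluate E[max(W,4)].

E[max(W,4)] = Σ max(w,4)·P(W=w)
 = 4·0.27 + 4·0.25 + 5·0.27 + 6·0.21
 = 1.08 + 1 + 1.35 + 1.26
 = 4.69

4.69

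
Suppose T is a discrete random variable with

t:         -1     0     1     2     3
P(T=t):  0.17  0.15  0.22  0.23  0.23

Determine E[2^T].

3.435

E[2^T] = Σ 2^t·P(T=t)
 = 0.5·0.17 + 1·0.15 + 2·0.22 + 4·0.23 + 8·0.23
 = 0.085 + 0.15 + 0.44 + 0.92 + 1.84
 = 3.435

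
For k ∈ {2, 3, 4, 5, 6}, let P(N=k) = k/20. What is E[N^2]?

22

E[N^2] = Σ n^2·P(N=n)
 = 4·1/10 + 9·3/20 + 16·1/5 + 25·1/4 + 36·3/10
 = 2/5 + 27/20 + 16/5 + 25/4 + 54/5
 = 22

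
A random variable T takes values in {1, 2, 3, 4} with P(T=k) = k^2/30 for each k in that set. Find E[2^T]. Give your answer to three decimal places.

E[2^T] = Σ 2^t·P(T=t)
 = 2·1/30 + 4·2/15 + 8·3/10 + 16·8/15
 = 1/15 + 8/15 + 12/5 + 128/15
 = 173/15

11.533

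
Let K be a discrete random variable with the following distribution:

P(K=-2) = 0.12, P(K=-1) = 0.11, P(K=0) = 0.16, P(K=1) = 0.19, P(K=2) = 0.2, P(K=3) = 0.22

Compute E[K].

E[K] = Σ k·P(K=k)
 = (-2)·0.12 + (-1)·0.11 + 0·0.16 + 1·0.19 + 2·0.2 + 3·0.22
 = (-0.24) + (-0.11) + 0 + 0.19 + 0.4 + 0.66
 = 0.9

0.9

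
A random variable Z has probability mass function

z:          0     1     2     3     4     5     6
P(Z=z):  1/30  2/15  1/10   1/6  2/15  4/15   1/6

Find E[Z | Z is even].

4

P(Z is even) = 1/30 + 1/10 + 2/15 + 1/6 = 13/30.
E[Z | Z is even] = [0·1/30 + 2·1/10 + 4·2/15 + 6·1/6] / (13/30)
 = 26/15 / (13/30)
 = 4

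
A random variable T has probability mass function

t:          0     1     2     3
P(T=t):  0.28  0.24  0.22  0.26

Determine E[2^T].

3.72

E[2^T] = Σ 2^t·P(T=t)
 = 1·0.28 + 2·0.24 + 4·0.22 + 8·0.26
 = 0.28 + 0.48 + 0.88 + 2.08
 = 3.72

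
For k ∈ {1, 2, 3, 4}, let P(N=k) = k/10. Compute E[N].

E[N] = Σ n·P(N=n)
 = 1·1/10 + 2·1/5 + 3·3/10 + 4·2/5
 = 1/10 + 2/5 + 9/10 + 8/5
 = 3

3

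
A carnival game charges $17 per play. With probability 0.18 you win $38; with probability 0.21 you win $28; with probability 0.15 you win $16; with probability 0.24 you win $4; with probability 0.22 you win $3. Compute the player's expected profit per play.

-0.26

E[payout] = 38·0.18 + 28·0.21 + 16·0.15 + 4·0.24 + 3·0.22
 = 6.84 + 5.88 + 2.4 + 0.96 + 0.66
 = 16.74
Net = 16.74 - 17 = -0.26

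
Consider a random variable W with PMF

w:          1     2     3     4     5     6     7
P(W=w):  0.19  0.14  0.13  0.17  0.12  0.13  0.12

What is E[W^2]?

E[W^2] = Σ w^2·P(W=w)
 = 1·0.19 + 4·0.14 + 9·0.13 + 16·0.17 + 25·0.12 + 36·0.13 + 49·0.12
 = 0.19 + 0.56 + 1.17 + 2.72 + 3 + 4.68 + 5.88
 = 18.2

18.2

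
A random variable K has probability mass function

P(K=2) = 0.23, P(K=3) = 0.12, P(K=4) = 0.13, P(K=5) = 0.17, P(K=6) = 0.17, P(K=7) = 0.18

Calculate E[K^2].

E[K^2] = Σ k^2·P(K=k)
 = 4·0.23 + 9·0.12 + 16·0.13 + 25·0.17 + 36·0.17 + 49·0.18
 = 0.92 + 1.08 + 2.08 + 4.25 + 6.12 + 8.82
 = 23.27

23.27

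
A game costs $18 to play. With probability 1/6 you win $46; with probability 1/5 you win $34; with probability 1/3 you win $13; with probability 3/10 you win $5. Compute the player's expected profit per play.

E[payout] = 46·1/6 + 34·1/5 + 13·1/3 + 5·3/10
 = 23/3 + 34/5 + 13/3 + 3/2
 = 203/10
Net = 203/10 - 18 = 23/10

2.3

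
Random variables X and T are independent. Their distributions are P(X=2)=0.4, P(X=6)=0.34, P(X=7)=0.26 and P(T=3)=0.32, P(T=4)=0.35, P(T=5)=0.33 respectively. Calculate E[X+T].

8.67

E[X+T] = Σ_x Σ_t (x+t) · P(X=x)P(T=t)
 = 5·0.128 + 6·0.14 + 7·0.132 + 9·0.1088 + 10·0.119 + 11·0.1122 + 10·0.0832 + 11·0.091 + 12·0.0858
 = 0.64 + 0.84 + 0.924 + 0.9792 + 1.19 + 1.2342 + 0.832 + 1.001 + 1.0296
 = 8.67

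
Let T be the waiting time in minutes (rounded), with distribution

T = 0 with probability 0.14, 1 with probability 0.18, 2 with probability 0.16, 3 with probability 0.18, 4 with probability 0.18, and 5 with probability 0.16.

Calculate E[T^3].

E[T^3] = Σ t^3·P(T=t)
 = 0·0.14 + 1·0.18 + 8·0.16 + 27·0.18 + 64·0.18 + 125·0.16
 = 0 + 0.18 + 1.28 + 4.86 + 11.52 + 20
 = 37.84

37.84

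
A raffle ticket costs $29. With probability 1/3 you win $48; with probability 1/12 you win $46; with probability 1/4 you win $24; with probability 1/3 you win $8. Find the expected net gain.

E[payout] = 48·1/3 + 46·1/12 + 24·1/4 + 8·1/3
 = 16 + 23/6 + 6 + 8/3
 = 57/2
Net = 57/2 - 29 = -1/2

-0.5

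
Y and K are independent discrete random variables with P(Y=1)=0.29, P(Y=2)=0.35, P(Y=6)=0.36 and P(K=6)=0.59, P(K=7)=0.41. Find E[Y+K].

E[Y+K] = Σ_y Σ_k (y+k) · P(Y=y)P(K=k)
 = 7·0.1711 + 8·0.1189 + 8·0.2065 + 9·0.1435 + 12·0.2124 + 13·0.1476
 = 1.1977 + 0.9512 + 1.652 + 1.2915 + 2.5488 + 1.9188
 = 9.56

9.56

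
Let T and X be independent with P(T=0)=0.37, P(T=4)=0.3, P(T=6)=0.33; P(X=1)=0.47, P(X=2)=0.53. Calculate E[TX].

4.8654

E[TX] = Σ_t Σ_x tx · P(T=t)P(X=x)
 = 0·0.1739 + 0·0.1961 + 4·0.141 + 8·0.159 + 6·0.1551 + 12·0.1749
 = 0 + 0 + 0.564 + 1.272 + 0.9306 + 2.0988
 = 4.8654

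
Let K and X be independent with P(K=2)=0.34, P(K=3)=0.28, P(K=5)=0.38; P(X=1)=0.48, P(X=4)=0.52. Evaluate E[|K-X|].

E[|K-X|] = Σ_k Σ_x |k-x| · P(K=k)P(X=x)
 = 1·0.1632 + 2·0.1768 + 2·0.1344 + 1·0.1456 + 4·0.1824 + 1·0.1976
 = 0.1632 + 0.3536 + 0.2688 + 0.1456 + 0.7296 + 0.1976
 = 1.8584

1.8584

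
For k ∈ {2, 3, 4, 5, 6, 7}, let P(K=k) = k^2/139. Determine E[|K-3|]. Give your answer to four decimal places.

E[|K-3|] = Σ |k-3|·P(K=k)
 = 1·4/139 + 0·9/139 + 1·16/139 + 2·25/139 + 3·36/139 + 4·49/139
 = 4/139 + 0 + 16/139 + 50/139 + 108/139 + 196/139
 = 374/139

2.6906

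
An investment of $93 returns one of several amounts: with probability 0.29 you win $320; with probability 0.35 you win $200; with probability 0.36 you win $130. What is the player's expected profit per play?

E[payout] = 320·0.29 + 200·0.35 + 130·0.36
 = 92.8 + 70 + 46.8
 = 209.6
Net = 209.6 - 93 = 116.6

116.6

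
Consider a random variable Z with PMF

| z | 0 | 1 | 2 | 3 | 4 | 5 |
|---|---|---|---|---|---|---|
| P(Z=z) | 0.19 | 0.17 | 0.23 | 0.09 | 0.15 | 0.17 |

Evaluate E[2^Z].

E[2^Z] = Σ 2^z·P(Z=z)
 = 1·0.19 + 2·0.17 + 4·0.23 + 8·0.09 + 16·0.15 + 32·0.17
 = 0.19 + 0.34 + 0.92 + 0.72 + 2.4 + 5.44
 = 10.01

10.01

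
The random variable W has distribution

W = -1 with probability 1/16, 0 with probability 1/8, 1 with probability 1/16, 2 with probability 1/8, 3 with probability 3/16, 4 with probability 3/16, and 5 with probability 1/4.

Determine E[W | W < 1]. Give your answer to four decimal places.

-0.3333

P(W < 1) = 1/16 + 1/8 = 3/16.
E[W | W < 1] = [(-1)·1/16 + 0·1/8] / (3/16)
 = -1/16 / (3/16)
 = -1/3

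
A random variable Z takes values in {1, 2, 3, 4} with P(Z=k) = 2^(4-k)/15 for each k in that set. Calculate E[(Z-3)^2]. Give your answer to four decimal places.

E[(Z-3)^2] = Σ (z-3)^2·P(Z=z)
 = 4·8/15 + 1·4/15 + 0·2/15 + 1·1/15
 = 32/15 + 4/15 + 0 + 1/15
 = 37/15

2.4667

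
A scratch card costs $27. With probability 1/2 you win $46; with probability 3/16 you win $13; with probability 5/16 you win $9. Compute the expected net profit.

E[payout] = 46·1/2 + 13·3/16 + 9·5/16
 = 23 + 39/16 + 45/16
 = 113/4
Net = 113/4 - 27 = 5/4

1.25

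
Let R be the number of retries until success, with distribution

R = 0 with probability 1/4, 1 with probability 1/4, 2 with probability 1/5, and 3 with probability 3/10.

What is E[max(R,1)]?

E[max(R,1)] = Σ max(r,1)·P(R=r)
 = 1·1/4 + 1·1/4 + 2·1/5 + 3·3/10
 = 1/4 + 1/4 + 2/5 + 9/10
 = 9/5

1.8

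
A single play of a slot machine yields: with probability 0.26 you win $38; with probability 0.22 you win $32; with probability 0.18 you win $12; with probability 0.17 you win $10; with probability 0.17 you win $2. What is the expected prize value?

21.12

E[payout] = 38·0.26 + 32·0.22 + 12·0.18 + 10·0.17 + 2·0.17
 = 9.88 + 7.04 + 2.16 + 1.7 + 0.34
 = 21.12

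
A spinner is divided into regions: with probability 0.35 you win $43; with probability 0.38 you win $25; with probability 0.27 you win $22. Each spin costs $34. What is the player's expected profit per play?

E[payout] = 43·0.35 + 25·0.38 + 22·0.27
 = 15.05 + 9.5 + 5.94
 = 30.49
Net = 30.49 - 34 = -3.51

-3.51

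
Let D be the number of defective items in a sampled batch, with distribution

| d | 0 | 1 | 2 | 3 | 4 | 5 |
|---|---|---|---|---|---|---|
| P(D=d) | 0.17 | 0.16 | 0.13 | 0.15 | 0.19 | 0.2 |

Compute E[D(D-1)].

7.44

E[D(D-1)] = Σ d(d-1)·P(D=d)
 = 0·0.17 + 0·0.16 + 2·0.13 + 6·0.15 + 12·0.19 + 20·0.2
 = 0 + 0 + 0.26 + 0.9 + 2.28 + 4
 = 7.44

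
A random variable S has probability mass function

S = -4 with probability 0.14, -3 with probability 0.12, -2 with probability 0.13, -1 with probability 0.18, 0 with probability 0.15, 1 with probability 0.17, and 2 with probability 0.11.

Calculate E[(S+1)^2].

3.69

E[(S+1)^2] = Σ (s+1)^2·P(S=s)
 = 9·0.14 + 4·0.12 + 1·0.13 + 0·0.18 + 1·0.15 + 4·0.17 + 9·0.11
 = 1.26 + 0.48 + 0.13 + 0 + 0.15 + 0.68 + 0.99
 = 3.69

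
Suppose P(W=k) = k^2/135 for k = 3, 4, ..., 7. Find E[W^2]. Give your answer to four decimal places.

E[W^2] = Σ w^2·P(W=w)
 = 9·1/15 + 16·16/135 + 25·5/27 + 36·4/15 + 49·49/135
 = 3/5 + 256/135 + 125/27 + 48/5 + 2401/135
 = 1553/45

34.5111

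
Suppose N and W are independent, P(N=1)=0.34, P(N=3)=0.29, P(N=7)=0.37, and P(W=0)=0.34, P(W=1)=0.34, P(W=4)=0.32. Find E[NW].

E[NW] = Σ_n Σ_w nw · P(N=n)P(W=w)
 = 0·0.1156 + 1·0.1156 + 4·0.1088 + 0·0.0986 + 3·0.0986 + 12·0.0928 + 0·0.1258 + 7·0.1258 + 28·0.1184
 = 0 + 0.1156 + 0.4352 + 0 + 0.2958 + 1.1136 + 0 + 0.8806 + 3.3152
 = 6.156

6.156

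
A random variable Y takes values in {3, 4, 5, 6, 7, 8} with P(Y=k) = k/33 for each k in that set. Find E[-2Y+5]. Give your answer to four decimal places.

-7.0606

E[-2Y+5] = Σ (-2y+5)·P(Y=y)
 = (-1)·1/11 + (-3)·4/33 + (-5)·5/33 + (-7)·2/11 + (-9)·7/33 + (-11)·8/33
 = (-1/11) + (-4/11) + (-25/33) + (-14/11) + (-21/11) + (-8/3)
 = -233/33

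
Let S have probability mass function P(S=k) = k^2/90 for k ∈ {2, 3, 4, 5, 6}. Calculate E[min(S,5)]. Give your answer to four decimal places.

4.4889

E[min(S,5)] = Σ min(s,5)·P(S=s)
 = 2·2/45 + 3·1/10 + 4·8/45 + 5·5/18 + 5·2/5
 = 4/45 + 3/10 + 32/45 + 25/18 + 2
 = 202/45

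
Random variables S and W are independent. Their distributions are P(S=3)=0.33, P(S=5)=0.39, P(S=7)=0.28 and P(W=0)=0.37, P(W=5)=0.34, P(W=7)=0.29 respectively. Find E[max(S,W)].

E[max(S,W)] = Σ_s Σ_w max(s,w) · P(S=s)P(W=w)
 = 3·0.1221 + 5·0.1122 + 7·0.0957 + 5·0.1443 + 5·0.1326 + 7·0.1131 + 7·0.1036 + 7·0.0952 + 7·0.0812
 = 0.3663 + 0.561 + 0.6699 + 0.7215 + 0.663 + 0.7917 + 0.7252 + 0.6664 + 0.5684
 = 5.7334

5.7334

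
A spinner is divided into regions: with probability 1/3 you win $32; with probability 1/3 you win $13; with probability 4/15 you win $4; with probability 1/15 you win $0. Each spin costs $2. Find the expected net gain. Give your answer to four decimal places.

14.0667

E[payout] = 32·1/3 + 13·1/3 + 4·4/15 + 0·1/15
 = 32/3 + 13/3 + 16/15 + 0
 = 241/15
Net = 241/15 - 2 = 211/15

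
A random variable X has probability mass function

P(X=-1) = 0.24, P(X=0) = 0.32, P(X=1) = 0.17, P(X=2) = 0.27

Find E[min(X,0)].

-0.24

E[min(X,0)] = Σ min(x,0)·P(X=x)
 = (-1)·0.24 + 0·0.32 + 0·0.17 + 0·0.27
 = (-0.24) + 0 + 0 + 0
 = -0.24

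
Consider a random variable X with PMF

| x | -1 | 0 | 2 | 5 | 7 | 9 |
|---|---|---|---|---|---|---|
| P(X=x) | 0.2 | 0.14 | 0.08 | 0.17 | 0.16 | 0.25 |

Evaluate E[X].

4.18

E[X] = Σ x·P(X=x)
 = (-1)·0.2 + 0·0.14 + 2·0.08 + 5·0.17 + 7·0.16 + 9·0.25
 = (-0.2) + 0 + 0.16 + 0.85 + 1.12 + 2.25
 = 4.18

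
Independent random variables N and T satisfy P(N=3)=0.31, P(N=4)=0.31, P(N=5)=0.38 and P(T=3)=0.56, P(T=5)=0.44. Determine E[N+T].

E[N+T] = Σ_n Σ_t (n+t) · P(N=n)P(T=t)
 = 6·0.1736 + 8·0.1364 + 7·0.1736 + 9·0.1364 + 8·0.2128 + 10·0.1672
 = 1.0416 + 1.0912 + 1.2152 + 1.2276 + 1.7024 + 1.672
 = 7.95

7.95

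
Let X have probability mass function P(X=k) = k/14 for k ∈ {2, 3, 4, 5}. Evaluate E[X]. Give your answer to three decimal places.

3.857

E[X] = Σ x·P(X=x)
 = 2·1/7 + 3·3/14 + 4·2/7 + 5·5/14
 = 2/7 + 9/14 + 8/7 + 25/14
 = 27/7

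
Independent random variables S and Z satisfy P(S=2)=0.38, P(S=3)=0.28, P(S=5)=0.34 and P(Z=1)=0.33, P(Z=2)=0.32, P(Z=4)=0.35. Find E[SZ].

E[SZ] = Σ_s Σ_z sz · P(S=s)P(Z=z)
 = 2·0.1254 + 4·0.1216 + 8·0.133 + 3·0.0924 + 6·0.0896 + 12·0.098 + 5·0.1122 + 10·0.1088 + 20·0.119
 = 0.2508 + 0.4864 + 1.064 + 0.2772 + 0.5376 + 1.176 + 0.561 + 1.088 + 2.38
 = 7.821

7.821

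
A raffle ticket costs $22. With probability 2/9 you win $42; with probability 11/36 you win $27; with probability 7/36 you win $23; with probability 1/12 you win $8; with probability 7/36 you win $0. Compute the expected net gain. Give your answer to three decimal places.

0.722

E[payout] = 42·2/9 + 27·11/36 + 23·7/36 + 8·1/12 + 0·7/36
 = 28/3 + 33/4 + 161/36 + 2/3 + 0
 = 409/18
Net = 409/18 - 22 = 13/18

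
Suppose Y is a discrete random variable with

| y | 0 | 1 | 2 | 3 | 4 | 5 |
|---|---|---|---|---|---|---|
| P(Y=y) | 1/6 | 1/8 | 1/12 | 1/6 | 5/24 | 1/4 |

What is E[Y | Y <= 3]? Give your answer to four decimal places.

1.4615

P(Y <= 3) = 1/6 + 1/8 + 1/12 + 1/6 = 13/24.
E[Y | Y <= 3] = [0·1/6 + 1·1/8 + 2·1/12 + 3·1/6] / (13/24)
 = 19/24 / (13/24)
 = 19/13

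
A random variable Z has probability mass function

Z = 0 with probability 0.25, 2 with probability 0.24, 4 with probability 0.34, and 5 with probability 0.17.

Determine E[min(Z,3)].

E[min(Z,3)] = Σ min(z,3)·P(Z=z)
 = 0·0.25 + 2·0.24 + 3·0.34 + 3·0.17
 = 0 + 0.48 + 1.02 + 0.51
 = 2.01

2.01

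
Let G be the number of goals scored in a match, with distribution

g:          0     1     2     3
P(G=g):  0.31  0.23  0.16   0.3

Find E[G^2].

E[G^2] = Σ g^2·P(G=g)
 = 0·0.31 + 1·0.23 + 4·0.16 + 9·0.3
 = 0 + 0.23 + 0.64 + 2.7
 = 3.57

3.57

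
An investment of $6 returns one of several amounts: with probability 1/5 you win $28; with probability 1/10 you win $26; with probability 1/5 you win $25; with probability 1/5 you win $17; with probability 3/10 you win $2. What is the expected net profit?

11.2

E[payout] = 28·1/5 + 26·1/10 + 25·1/5 + 17·1/5 + 2·3/10
 = 28/5 + 13/5 + 5 + 17/5 + 3/5
 = 86/5
Net = 86/5 - 6 = 56/5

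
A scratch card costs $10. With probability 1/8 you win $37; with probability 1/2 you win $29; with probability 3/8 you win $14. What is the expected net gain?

14.375

E[payout] = 37·1/8 + 29·1/2 + 14·3/8
 = 37/8 + 29/2 + 21/4
 = 195/8
Net = 195/8 - 10 = 115/8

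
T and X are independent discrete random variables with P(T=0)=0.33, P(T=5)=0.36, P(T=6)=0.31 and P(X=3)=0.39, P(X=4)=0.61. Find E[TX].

E[TX] = Σ_t Σ_x tx · P(T=t)P(X=x)
 = 0·0.1287 + 0·0.2013 + 15·0.1404 + 20·0.2196 + 18·0.1209 + 24·0.1891
 = 0 + 0 + 2.106 + 4.392 + 2.1762 + 4.5384
 = 13.2126

13.2126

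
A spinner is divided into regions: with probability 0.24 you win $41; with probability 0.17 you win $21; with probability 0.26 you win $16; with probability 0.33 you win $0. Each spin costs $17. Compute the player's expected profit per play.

E[payout] = 41·0.24 + 21·0.17 + 16·0.26 + 0·0.33
 = 9.84 + 3.57 + 4.16 + 0
 = 17.57
Net = 17.57 - 17 = 0.57

0.57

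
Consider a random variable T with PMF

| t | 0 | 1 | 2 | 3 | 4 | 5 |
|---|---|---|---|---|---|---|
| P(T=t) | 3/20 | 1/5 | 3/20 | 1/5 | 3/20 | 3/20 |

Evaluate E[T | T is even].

2

P(T is even) = 3/20 + 3/20 + 3/20 = 9/20.
E[T | T is even] = [0·3/20 + 2·3/20 + 4·3/20] / (9/20)
 = 9/10 / (9/20)
 = 2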